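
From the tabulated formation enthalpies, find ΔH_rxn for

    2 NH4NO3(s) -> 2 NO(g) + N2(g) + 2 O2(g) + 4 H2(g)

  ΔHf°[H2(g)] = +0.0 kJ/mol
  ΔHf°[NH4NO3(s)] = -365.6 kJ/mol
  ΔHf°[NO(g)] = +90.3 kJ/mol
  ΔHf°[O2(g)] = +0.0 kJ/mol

ΔH°rxn = Σ nΔHf°(products) − Σ nΔHf°(reactants).
Products: 2·(+90.3) + 1·(+0.0) + 2·(+0.0) + 4·(+0.0) = +180.6
Reactants: 2·(-365.6) = -731.2
ΔH_rxn = (+180.6) − (-731.2) = 911.8 kJ/mol

ΔH_rxn = 911.8 kJ/mol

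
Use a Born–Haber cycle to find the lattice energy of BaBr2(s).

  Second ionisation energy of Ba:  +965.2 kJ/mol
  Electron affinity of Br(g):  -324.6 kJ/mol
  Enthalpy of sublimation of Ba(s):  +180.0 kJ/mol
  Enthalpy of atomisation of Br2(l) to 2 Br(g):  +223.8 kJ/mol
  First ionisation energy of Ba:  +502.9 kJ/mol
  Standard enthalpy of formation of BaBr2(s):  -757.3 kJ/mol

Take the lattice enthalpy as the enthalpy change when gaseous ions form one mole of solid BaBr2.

ΔHf° = 1·ΔHsub + 1·(ΣIE) + 1·D(Br2) + 2·EA + U
-757.3 = 1·(+180.0) + 1·(+1468.1) + 1·(+223.8) + 2·(-324.6) + U
U = -757.3 − (+1222.7) = -1980.0 kJ/mol

U = -1980.0 kJ/mol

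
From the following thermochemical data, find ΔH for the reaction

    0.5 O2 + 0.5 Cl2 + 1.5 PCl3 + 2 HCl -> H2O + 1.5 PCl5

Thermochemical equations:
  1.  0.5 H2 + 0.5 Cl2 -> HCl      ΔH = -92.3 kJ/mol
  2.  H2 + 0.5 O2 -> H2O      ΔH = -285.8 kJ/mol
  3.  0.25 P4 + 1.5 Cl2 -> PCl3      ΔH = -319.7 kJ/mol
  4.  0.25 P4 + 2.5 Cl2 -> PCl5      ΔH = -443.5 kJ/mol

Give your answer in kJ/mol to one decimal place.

ΔH = -286.9 kJ/mol

eq. 1 reversed and × 2: (-2)·(-92.3) = +184.6 kJ/mol
eq. 2 as written: -285.8 kJ/mol
eq. 3 reversed and × 3/2: (-3/2)·(-319.7) = +479.55 kJ/mol
eq. 4 × 3/2: (3/2)·(-443.5) = -665.25 kJ/mol
Combining the equations, ΔH = (+184.6) + (-285.8) + (+479.55) + (-665.25) = -286.9 kJ/mol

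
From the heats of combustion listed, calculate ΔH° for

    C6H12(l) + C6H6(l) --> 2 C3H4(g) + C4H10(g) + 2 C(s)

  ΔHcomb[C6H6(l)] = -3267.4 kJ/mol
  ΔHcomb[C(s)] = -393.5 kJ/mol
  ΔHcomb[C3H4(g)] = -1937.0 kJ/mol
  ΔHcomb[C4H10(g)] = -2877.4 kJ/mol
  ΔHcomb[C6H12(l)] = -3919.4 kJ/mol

ΔH° = 351.6 kJ/mol

With combustion enthalpies, reactants minus products:
= [1·(-3919.4) + 1·(-3267.4)] − [2·(-1937.0) + 1·(-2877.4) + 2·(-393.5)]
= 351.6 kJ/mol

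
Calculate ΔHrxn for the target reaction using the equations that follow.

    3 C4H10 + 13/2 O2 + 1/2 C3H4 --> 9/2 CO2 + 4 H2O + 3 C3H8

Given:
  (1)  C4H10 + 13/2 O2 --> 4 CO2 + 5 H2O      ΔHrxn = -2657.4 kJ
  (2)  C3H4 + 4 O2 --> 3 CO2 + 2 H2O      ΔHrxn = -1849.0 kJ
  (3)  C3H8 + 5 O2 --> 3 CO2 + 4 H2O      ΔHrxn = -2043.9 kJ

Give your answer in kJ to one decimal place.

(1) × 3: (3)·(-2657.4) = -7972.2 kJ
(2) × 1/2: (1/2)·(-1849.0) = -924.5 kJ
(3) reversed and × 3: (-3)·(-2043.9) = +6131.7 kJ
ΔHrxn = (-7972.2) + (-924.5) + (+6131.7) = -2765.0 kJ

ΔHrxn = -2765.0 kJ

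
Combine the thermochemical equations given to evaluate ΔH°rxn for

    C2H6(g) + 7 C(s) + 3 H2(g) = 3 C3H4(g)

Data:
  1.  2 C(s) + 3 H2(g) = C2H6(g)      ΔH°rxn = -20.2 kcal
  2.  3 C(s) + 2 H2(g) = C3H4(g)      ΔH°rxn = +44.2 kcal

ΔH°rxn = 152.8 kcal

eq. 1 reversed: +20.2 kcal
eq. 2 × 3: (3)·(+44.2) = +132.6 kcal
Combining the equations, ΔH°rxn = (-1)·(-20.2) + (3)·(+44.2) = 152.8 kcal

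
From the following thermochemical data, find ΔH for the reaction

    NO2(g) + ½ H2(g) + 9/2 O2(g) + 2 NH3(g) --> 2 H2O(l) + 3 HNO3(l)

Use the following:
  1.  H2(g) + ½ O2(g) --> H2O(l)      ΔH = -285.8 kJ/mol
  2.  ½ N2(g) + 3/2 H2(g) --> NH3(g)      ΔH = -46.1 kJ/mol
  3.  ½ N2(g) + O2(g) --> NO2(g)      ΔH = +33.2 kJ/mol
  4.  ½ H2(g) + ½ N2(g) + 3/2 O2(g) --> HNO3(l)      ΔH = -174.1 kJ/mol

eq. 1 × 2: (2)·(-285.8) = -571.6 kJ/mol
eq. 2 reversed and × 2: (-2)·(-46.1) = +92.2 kJ/mol
eq. 3 reversed: -33.2 kJ/mol
eq. 4 × 3: (3)·(-174.1) = -522.3 kJ/mol
ΔH = (2)·(-285.8) + (-2)·(-46.1) + (-1)·(+33.2) + (3)·(-174.1) = -1034.9 kJ/mol

ΔH = -1034.9 kJ/mol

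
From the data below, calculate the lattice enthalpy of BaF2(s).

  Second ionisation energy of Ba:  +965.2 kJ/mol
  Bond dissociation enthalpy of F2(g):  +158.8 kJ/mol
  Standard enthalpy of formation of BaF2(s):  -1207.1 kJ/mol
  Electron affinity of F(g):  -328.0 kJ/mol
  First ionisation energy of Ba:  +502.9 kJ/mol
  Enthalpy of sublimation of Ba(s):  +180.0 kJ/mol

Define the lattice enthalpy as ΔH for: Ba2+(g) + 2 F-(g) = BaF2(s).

U = -2358.0 kJ/mol

ΔHf° = 1·ΔHsub + 1·(ΣIE) + 1·D(F2) + 2·EA + U
-1207.1 = 1·(+180.0) + 1·(+1468.1) + 1·(+158.8) + 2·(-328.0) + U
U = -1207.1 − (+1150.9) = -2358.0 kJ/mol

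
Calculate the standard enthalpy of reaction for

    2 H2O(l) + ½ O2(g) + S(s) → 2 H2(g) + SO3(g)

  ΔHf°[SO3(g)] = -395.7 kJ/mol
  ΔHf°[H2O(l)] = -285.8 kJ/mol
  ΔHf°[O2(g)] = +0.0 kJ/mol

ΔH°rxn = 175.9 kJ/mol

Products: 2·(+0.0) + 1·(-395.7) = -395.7
Reactants: 2·(-285.8) + 1/2·(+0.0) + 1·(+0.0) = -571.6
ΔH°rxn = (-395.7) − (-571.6) = 175.9 kJ/mol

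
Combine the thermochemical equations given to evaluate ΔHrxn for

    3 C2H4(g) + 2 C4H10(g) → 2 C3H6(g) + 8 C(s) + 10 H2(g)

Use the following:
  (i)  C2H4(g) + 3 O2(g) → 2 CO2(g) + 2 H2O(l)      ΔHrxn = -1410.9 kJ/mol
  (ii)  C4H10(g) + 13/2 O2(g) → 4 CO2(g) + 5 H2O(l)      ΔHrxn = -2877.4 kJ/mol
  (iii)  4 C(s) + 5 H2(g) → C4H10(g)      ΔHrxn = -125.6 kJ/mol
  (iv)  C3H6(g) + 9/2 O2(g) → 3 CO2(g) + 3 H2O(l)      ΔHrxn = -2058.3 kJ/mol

(i) × 3: (3)·(-1410.9) = -4232.7 kJ/mol
(ii): not needed.
(iii) reversed and × 2: (-2)·(-125.6) = +251.2 kJ/mol
(iv) reversed and × 2: (-2)·(-2058.3) = +4116.6 kJ/mol
ΔHrxn = (-4232.7) + (+251.2) + (+4116.6) = 135.1 kJ/mol

ΔHrxn = 135.1 kJ/mol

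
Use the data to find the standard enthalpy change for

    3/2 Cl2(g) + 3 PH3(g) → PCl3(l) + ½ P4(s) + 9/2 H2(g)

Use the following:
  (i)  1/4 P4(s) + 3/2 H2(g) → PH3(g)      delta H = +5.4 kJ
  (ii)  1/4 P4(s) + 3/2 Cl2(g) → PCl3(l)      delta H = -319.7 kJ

delta H = -335.9 kJ

(i) reversed and × 3: (-3)·(+5.4) = -16.2 kJ
(ii) as written: -319.7 kJ
Since enthalpy is a state function, delta H = (-3)·(+5.4) + (1)·(-319.7) = -335.9 kJ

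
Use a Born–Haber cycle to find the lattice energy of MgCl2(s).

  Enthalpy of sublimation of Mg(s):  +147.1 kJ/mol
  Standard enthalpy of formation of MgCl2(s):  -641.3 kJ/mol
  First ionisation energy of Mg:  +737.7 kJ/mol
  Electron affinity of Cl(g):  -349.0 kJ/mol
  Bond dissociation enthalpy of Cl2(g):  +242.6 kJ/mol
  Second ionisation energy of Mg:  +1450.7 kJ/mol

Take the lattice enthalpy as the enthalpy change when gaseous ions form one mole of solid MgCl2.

ΔHf° = 1·ΔHsub + 1·(ΣIE) + 1·D(Cl2) + 2·EA + U
-641.3 = 1·(+147.1) + 1·(+2188.4) + 1·(+242.6) + 2·(-349.0) + U
U = -641.3 − (+1880.1) = -2521.4 kJ/mol

U = -2521.4 kJ/mol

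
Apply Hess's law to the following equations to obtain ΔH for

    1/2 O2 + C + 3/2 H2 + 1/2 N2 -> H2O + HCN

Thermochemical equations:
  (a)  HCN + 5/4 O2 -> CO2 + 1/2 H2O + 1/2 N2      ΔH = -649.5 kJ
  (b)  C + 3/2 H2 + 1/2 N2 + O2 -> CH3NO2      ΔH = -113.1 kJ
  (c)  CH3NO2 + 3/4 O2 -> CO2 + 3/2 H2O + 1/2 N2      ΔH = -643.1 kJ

(a) reversed: +649.5 kJ
(b) as written: -113.1 kJ
(c) as written: -643.1 kJ
By Hess's law, ΔH = (-1)·(-649.5) + (1)·(-113.1) + (1)·(-643.1) = -106.7 kJ

ΔH = -106.7 kJ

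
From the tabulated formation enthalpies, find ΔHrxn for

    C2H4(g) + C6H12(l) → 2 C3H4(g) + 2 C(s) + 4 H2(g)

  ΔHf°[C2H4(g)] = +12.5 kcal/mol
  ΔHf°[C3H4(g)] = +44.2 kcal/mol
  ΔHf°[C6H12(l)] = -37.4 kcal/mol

ΔHrxn = 113.3 kcal/mol

Products: 2·(+44.2) + 2·(+0.0) + 4·(+0.0) = +88.4
Reactants: 1·(+12.5) + 1·(-37.4) = -24.9
ΔHrxn = (+88.4) − (-24.9) = 113.3 kcal/mol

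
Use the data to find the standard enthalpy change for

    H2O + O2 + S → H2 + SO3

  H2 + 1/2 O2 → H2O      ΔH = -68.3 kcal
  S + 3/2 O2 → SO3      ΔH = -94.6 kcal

equation 1 reversed (H2O must end up as a reactant): +68.3 kcal
equation 2 as written (SO3 already on the product side): -94.6 kcal
By Hess's law, ΔH = (-1)·(-68.3) + (1)·(-94.6) = -26.3 kcal

ΔH = -26.3 kcal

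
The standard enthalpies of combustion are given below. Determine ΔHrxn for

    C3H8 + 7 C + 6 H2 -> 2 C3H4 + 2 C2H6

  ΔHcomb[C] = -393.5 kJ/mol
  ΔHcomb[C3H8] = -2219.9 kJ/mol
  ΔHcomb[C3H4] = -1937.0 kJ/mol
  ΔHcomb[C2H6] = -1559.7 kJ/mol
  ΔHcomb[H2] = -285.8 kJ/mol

With combustion enthalpies, reactants minus products:
= [1·(-2219.9) + 7·(-393.5) + 6·(-285.8)] − [2·(-1937.0) + 2·(-1559.7)]
= 304.2 kJ/mol

ΔHrxn = 304.2 kJ/mol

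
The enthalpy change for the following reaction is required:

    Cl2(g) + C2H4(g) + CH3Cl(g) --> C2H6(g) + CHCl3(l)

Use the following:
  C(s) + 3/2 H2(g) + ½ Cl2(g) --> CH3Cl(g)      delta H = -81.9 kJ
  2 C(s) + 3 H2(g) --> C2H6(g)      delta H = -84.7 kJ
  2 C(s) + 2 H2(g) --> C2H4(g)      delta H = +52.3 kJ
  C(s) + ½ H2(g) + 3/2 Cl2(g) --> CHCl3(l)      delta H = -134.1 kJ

equation 1 reversed (reverse to put CH3Cl(g) on the reactant side): +81.9 kJ
equation 2 as written (C2H6(g) already on the product side): -84.7 kJ
equation 3 reversed (C2H4(g) must end up as a reactant): -52.3 kJ
equation 4 as written (CHCl3(l) already on the product side): -134.1 kJ
By Hess's law, delta H = (+81.9) + (-84.7) + (-52.3) + (-134.1) = -189.2 kJ

delta H = -189.2 kJ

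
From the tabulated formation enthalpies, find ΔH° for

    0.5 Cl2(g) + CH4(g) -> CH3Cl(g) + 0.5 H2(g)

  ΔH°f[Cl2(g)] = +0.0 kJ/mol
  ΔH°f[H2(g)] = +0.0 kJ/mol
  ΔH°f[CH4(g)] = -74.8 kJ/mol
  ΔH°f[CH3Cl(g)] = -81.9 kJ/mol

ΔH°rxn = Σ nΔHf°(products) − Σ nΔHf°(reactants).
Products: 1·(-81.9) + 1/2·(+0.0) = -81.9
Reactants: 1/2·(+0.0) + 1·(-74.8) = -74.8
ΔH° = (-81.9) − (-74.8) = -7.1 kJ/mol

ΔH° = -7.1 kJ/mol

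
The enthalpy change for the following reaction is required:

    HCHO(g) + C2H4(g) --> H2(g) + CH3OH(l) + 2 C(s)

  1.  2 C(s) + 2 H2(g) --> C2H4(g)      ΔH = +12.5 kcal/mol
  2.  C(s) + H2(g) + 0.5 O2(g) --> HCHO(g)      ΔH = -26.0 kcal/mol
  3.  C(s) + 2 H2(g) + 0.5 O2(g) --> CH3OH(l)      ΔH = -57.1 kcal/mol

ΔH = -43.6 kcal/mol

eq. 1 reversed: -12.5 kcal/mol
eq. 2 reversed: +26.0 kcal/mol
eq. 3 as written: -57.1 kcal/mol
ΔH = (-1)·(+12.5) + (-1)·(-26.0) + (1)·(-57.1) = -43.6 kcal/mol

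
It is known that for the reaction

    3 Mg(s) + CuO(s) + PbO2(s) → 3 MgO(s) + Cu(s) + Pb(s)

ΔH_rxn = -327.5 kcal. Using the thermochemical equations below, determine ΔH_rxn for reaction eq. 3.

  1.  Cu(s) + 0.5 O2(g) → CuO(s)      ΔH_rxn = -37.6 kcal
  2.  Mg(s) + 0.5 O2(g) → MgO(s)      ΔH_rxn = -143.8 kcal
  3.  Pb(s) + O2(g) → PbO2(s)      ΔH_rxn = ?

ΔH_rxn = -66.3 kcal

eq. 1 reversed (reverse to put CuO(s) on the reactant side): +37.6 kcal
eq. 2 × 3 (scale by 3 for the 3 MgO(s)): (3)·(-143.8) = -431.4 kcal
eq. 3 reversed (reverse to put PbO2(s) on the reactant side): contributes −x
-327.5 = (+37.6) + (-431.4) − x
x = (-327.5 − (-393.8)) / (-1) = -66.3 kcal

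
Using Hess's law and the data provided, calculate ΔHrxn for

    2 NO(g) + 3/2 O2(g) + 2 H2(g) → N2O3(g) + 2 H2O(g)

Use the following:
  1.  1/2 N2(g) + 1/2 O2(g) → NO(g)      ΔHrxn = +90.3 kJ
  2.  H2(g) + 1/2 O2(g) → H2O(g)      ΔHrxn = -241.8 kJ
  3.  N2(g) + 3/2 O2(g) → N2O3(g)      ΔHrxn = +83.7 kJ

ΔHrxn = -580.5 kJ

eq. 1 reversed and × 2: (-2)·(+90.3) = -180.6 kJ
eq. 2 × 2: (2)·(-241.8) = -483.6 kJ
eq. 3 as written: +83.7 kJ
ΔHrxn = (-180.6) + (-483.6) + (+83.7) = -580.5 kJ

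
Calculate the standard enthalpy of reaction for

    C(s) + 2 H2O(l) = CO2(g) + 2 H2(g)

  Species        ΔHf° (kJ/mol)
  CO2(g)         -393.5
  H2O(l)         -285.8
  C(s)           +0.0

ΔH°rxn = Σ nΔHf°(products) − Σ nΔHf°(reactants).
Products: 1·(-393.5) + 2·(+0.0) = -393.5
Reactants: 1·(+0.0) + 2·(-285.8) = -571.6
ΔHrxn = (-393.5) − (-571.6) = 178.1 kJ/mol

ΔHrxn = 178.1 kJ/mol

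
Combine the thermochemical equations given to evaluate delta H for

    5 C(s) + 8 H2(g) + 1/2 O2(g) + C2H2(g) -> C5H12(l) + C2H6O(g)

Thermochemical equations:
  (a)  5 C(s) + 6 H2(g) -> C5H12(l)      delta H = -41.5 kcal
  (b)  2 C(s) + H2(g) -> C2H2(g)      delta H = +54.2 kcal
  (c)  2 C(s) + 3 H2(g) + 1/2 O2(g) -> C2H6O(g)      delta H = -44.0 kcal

delta H = -139.7 kcal

(a) as written: -41.5 kcal
(b) reversed: -54.2 kcal
(c) as written: -44.0 kcal
Combining the equations, delta H = (1)·(-41.5) + (-1)·(+54.2) + (1)·(-44.0) = -139.7 kcal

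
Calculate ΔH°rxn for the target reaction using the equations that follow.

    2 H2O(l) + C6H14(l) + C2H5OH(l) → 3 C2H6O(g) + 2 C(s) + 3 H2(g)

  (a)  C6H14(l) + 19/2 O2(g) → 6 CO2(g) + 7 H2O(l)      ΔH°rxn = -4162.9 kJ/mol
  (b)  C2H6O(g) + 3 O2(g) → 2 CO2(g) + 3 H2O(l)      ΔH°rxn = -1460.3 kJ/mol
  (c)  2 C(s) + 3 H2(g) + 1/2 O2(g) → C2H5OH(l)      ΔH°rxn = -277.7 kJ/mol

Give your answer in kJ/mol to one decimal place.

(a) as written: -4162.9 kJ/mol
(b) reversed and × 3: (-3)·(-1460.3) = +4380.9 kJ/mol
(c) reversed: +277.7 kJ/mol
ΔH°rxn = (-4162.9) + (+4380.9) + (+277.7) = 495.7 kJ/mol

ΔH°rxn = 495.7 kJ/mol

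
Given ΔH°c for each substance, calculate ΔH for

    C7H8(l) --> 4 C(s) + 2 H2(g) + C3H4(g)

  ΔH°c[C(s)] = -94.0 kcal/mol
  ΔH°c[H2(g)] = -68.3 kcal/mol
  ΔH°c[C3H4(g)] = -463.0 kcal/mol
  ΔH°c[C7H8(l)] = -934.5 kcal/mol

With combustion enthalpies, reactants minus products:
= [1·(-934.5)] − [4·(-94.0) + 2·(-68.3) + 1·(-463.0)]
= 41.1 kcal/mol

ΔH = 41.1 kcal/mol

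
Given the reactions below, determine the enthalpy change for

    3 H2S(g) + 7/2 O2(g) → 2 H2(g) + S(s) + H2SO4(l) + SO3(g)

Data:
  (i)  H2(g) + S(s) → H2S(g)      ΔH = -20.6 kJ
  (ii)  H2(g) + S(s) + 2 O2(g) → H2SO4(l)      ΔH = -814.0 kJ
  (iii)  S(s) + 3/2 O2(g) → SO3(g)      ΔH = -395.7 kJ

(i) reversed and × 3: (-3)·(-20.6) = +61.8 kJ
(ii) as written: -814.0 kJ
(iii) as written: -395.7 kJ
Summing the manipulated equations, ΔH = (+61.8) + (-814.0) + (-395.7) = -1147.9 kJ

ΔH = -1147.9 kJ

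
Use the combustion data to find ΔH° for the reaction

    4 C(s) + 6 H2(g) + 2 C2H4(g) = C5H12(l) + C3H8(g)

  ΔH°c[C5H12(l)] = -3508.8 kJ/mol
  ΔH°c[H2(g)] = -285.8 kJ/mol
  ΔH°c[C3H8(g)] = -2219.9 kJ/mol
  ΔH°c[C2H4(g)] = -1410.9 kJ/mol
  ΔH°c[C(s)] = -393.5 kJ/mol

With combustion enthalpies, reactants minus products:
= [4·(-393.5) + 6·(-285.8) + 2·(-1410.9)] − [1·(-3508.8) + 1·(-2219.9)]
= -381.9 kJ/mol

ΔH° = -381.9 kJ/mol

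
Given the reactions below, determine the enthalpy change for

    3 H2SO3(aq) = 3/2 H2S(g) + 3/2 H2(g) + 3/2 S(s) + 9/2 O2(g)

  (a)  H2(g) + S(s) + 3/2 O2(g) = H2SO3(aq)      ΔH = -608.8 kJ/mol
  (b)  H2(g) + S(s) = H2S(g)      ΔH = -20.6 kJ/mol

(a) reversed and × 3 (H2SO3(aq) must end up as a reactant; ×3 to match 3 H2SO3(aq) in the target): (-3)·(-608.8) = +1826.4 kJ/mol
(b) × 3/2 (×3/2 to match 3/2 H2S(g) in the target): (3/2)·(-20.6) = -30.9 kJ/mol
Summing the manipulated equations, ΔH = (+1826.4) + (-30.9) = 1795.5 kJ/mol

ΔH = 1795.5 kJ/mol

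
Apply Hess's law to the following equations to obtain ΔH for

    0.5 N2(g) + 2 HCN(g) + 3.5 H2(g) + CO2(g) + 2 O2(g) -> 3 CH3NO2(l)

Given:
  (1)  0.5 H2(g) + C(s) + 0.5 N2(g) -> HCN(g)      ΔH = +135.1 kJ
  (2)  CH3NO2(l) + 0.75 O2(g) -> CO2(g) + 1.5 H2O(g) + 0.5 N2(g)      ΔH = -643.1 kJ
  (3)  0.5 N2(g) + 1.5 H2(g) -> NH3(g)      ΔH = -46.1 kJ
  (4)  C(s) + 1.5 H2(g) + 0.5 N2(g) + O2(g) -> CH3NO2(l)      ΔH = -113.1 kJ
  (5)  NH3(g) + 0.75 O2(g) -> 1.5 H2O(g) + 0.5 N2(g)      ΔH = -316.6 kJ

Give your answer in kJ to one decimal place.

(1) reversed and × 2 (HCN(g) must end up as a reactant; ×2 to match 2 HCN(g) in the target): (-2)·(+135.1) = -270.2 kJ
(2) reversed (CO2(g) must end up as a reactant): +643.1 kJ
(3) as written: -46.1 kJ
(4) × 2: (2)·(-113.1) = -226.2 kJ
(5) as written: -316.6 kJ
By Hess's law, ΔH = (-270.2) + (+643.1) + (-46.1) + (-226.2) + (-316.6) = -216.0 kJ

ΔH = -216.0 kJ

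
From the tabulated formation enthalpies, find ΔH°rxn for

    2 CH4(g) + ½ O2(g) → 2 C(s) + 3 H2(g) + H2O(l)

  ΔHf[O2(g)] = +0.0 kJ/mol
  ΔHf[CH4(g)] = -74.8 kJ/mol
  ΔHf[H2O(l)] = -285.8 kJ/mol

ΔH°rxn = -136.2 kJ/mol

ΔH°rxn = Σ nΔHf°(products) − Σ nΔHf°(reactants).
Products: 2·(+0.0) + 3·(+0.0) + 1·(-285.8) = -285.8
Reactants: 2·(-74.8) + 1/2·(+0.0) = -149.6
ΔH°rxn = (-285.8) − (-149.6) = -136.2 kJ/mol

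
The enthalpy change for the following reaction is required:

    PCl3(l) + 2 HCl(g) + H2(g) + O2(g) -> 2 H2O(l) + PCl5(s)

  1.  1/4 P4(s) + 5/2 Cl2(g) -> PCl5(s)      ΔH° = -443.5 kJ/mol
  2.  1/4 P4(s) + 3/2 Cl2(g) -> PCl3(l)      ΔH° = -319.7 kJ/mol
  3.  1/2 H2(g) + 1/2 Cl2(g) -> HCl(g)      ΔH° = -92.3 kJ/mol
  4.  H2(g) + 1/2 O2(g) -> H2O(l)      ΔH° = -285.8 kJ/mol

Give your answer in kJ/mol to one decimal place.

ΔH° = -510.8 kJ/mol

eq. 1 as written: -443.5 kJ/mol
eq. 2 reversed: +319.7 kJ/mol
eq. 3 reversed and × 2: (-2)·(-92.3) = +184.6 kJ/mol
eq. 4 × 2: (2)·(-285.8) = -571.6 kJ/mol
By Hess's law, ΔH° = (-443.5) + (+319.7) + (+184.6) + (-571.6) = -510.8 kJ/mol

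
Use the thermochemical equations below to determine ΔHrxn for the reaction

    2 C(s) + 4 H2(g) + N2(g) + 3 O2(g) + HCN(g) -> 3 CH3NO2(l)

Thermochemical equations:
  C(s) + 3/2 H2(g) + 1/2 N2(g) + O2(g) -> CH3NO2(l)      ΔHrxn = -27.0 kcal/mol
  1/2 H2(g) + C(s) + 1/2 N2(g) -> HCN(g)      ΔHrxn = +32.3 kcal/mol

equation 1 × 3: (3)·(-27.0) = -81.0 kcal/mol
equation 2 reversed: -32.3 kcal/mol
Summing the manipulated equations, ΔHrxn = (3)·(-27.0) + (-1)·(+32.3) = -113.3 kcal/mol

ΔHrxn = -113.3 kcal/mol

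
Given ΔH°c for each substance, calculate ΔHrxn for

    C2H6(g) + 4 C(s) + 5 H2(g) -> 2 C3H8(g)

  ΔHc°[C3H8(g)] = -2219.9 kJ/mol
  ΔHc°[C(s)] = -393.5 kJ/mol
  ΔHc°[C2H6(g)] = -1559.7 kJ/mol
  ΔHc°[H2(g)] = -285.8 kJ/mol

With combustion enthalpies, reactants minus products:
= [1·(-1559.7) + 4·(-393.5) + 5·(-285.8)] − [2·(-2219.9)]
= -122.9 kJ/mol

ΔHrxn = -122.9 kJ/mol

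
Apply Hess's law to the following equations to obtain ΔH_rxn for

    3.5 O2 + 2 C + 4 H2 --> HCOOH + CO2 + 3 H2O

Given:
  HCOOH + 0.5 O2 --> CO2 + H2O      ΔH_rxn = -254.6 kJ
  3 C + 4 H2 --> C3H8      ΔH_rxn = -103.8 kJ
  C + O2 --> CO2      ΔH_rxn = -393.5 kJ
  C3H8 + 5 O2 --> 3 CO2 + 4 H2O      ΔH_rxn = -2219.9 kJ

equation 1 reversed: +254.6 kJ
equation 2 as written: -103.8 kJ
equation 3 reversed: +393.5 kJ
equation 4 as written: -2219.9 kJ
ΔH_rxn = (-1)·(-254.6) + (1)·(-103.8) + (-1)·(-393.5) + (1)·(-2219.9) = -1675.6 kJ

ΔH_rxn = -1675.6 kJ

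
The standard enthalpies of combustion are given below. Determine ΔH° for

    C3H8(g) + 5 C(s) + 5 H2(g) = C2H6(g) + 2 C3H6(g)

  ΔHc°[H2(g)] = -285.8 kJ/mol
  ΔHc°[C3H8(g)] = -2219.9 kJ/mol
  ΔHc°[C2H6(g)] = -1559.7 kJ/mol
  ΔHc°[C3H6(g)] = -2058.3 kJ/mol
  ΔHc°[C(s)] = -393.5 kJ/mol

With combustion enthalpies, reactants minus products:
= [1·(-2219.9) + 5·(-393.5) + 5·(-285.8)] − [1·(-1559.7) + 2·(-2058.3)]
= 59.9 kJ/mol

ΔH° = 59.9 kJ/mol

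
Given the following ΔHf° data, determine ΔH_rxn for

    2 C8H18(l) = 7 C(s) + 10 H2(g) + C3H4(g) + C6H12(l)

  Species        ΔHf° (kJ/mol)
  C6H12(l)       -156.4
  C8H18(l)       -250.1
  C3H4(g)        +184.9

Products: 7·(+0.0) + 10·(+0.0) + 1·(+184.9) + 1·(-156.4) = +28.5
Reactants: 2·(-250.1) = -500.2
ΔH_rxn = (+28.5) − (-500.2) = 528.7 kJ/mol

ΔH_rxn = 528.7 kJ/mol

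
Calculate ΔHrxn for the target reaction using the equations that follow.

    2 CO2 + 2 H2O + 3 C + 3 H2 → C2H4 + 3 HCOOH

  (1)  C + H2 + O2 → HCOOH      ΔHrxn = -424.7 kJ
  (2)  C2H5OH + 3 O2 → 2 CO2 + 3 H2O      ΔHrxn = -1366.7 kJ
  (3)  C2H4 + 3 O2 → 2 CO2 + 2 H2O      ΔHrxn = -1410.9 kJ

ΔHrxn = 136.8 kJ

(1) × 3 (scale by 3 for the 3 HCOOH): (3)·(-424.7) = -1274.1 kJ
(2): not needed (C2H5OH appears nowhere else).
(3) reversed (reverse to put C2H4 on the product side): +1410.9 kJ
ΔHrxn = (-1274.1) + (+1410.9) = 136.8 kJ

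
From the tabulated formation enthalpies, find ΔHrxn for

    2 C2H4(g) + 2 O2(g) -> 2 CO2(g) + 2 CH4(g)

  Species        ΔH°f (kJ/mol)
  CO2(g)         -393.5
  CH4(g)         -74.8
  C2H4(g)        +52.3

ΔHrxn = -1041.2 kJ/mol

Products: 2·(-393.5) + 2·(-74.8) = -936.6
Reactants: 2·(+52.3) + 2·(+0.0) = +104.6
ΔHrxn = (-936.6) − (+104.6) = -1041.2 kJ/mol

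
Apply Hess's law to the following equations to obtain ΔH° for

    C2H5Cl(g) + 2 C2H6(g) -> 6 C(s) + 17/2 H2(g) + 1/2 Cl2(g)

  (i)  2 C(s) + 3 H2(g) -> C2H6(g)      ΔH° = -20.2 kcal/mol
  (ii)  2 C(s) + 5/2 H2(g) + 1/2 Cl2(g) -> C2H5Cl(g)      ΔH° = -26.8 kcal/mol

(i) reversed and × 2: (-2)·(-20.2) = +40.4 kcal/mol
(ii) reversed: +26.8 kcal/mol
Since enthalpy is a state function, ΔH° = (-2)·(-20.2) + (-1)·(-26.8) = 67.2 kcal/mol

ΔH° = 67.2 kcal/mol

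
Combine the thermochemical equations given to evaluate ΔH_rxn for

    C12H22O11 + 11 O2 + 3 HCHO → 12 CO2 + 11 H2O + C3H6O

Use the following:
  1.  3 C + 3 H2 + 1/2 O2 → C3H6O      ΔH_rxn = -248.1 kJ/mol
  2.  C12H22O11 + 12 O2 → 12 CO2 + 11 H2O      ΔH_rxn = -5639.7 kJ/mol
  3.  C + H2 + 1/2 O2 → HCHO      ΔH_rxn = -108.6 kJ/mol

ΔH_rxn = -5562.0 kJ/mol

eq. 1 as written: -248.1 kJ/mol
eq. 2 as written: -5639.7 kJ/mol
eq. 3 reversed and × 3: (-3)·(-108.6) = +325.8 kJ/mol
By Hess's law, ΔH_rxn = (1)·(-248.1) + (1)·(-5639.7) + (-3)·(-108.6) = -5562.0 kJ/mol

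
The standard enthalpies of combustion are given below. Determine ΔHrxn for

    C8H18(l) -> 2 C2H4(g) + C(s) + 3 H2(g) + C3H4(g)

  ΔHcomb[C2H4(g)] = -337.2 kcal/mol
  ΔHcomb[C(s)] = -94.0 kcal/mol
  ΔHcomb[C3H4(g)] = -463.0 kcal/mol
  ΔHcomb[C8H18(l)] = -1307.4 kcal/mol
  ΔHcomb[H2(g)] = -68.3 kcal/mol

Using ΔH = Σ nΔHc°(reactants) − Σ nΔHc°(products):
= [1·(-1307.4)] − [2·(-337.2) + 1·(-94.0) + 3·(-68.3) + 1·(-463.0)]
= 128.9 kcal/mol

ΔHrxn = 128.9 kcal/mol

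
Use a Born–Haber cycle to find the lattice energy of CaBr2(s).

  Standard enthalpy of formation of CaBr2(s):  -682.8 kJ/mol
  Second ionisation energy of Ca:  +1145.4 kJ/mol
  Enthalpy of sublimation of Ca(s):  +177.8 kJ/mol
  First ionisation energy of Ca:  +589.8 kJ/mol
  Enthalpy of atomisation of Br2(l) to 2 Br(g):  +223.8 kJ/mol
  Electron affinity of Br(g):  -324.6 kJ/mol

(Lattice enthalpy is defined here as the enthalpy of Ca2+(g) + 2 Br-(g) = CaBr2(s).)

ΔHf° = 1·ΔHsub + 1·(ΣIE) + 1·D(Br2) + 2·EA + U
-682.8 = 1·(+177.8) + 1·(+1735.2) + 1·(+223.8) + 2·(-324.6) + U
U = -682.8 − (+1487.6) = -2170.4 kJ/mol

U = -2170.4 kJ/mol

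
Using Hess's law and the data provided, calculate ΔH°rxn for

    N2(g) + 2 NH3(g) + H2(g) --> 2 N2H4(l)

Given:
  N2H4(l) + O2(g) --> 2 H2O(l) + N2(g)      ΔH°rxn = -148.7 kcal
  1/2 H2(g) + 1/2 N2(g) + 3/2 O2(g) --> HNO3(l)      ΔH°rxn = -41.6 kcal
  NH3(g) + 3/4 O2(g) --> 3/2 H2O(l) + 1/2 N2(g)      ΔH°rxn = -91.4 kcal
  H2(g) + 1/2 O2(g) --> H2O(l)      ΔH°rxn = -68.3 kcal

equation 1 reversed and × 2: (-2)·(-148.7) = +297.4 kcal
equation 2: not needed.
equation 3 × 2: (2)·(-91.4) = -182.8 kcal
equation 4 as written: -68.3 kcal
ΔH°rxn = (+297.4) + (-182.8) + (-68.3) = 46.3 kcal

ΔH°rxn = 46.3 kcal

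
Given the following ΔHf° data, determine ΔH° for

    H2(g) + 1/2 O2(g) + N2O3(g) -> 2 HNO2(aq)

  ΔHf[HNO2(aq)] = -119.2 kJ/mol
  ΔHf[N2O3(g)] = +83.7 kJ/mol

ΔH° = -322.1 kJ/mol

Products: 2·(-119.2) = -238.4
Reactants: 1·(+0.0) + 1/2·(+0.0) + 1·(+83.7) = +83.7
ΔH° = (-238.4) − (+83.7) = -322.1 kJ/mol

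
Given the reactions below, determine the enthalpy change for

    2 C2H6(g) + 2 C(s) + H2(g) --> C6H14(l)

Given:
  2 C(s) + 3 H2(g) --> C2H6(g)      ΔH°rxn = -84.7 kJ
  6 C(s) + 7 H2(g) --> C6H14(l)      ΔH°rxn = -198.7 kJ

equation 1 reversed and × 2: (-2)·(-84.7) = +169.4 kJ
equation 2 as written: -198.7 kJ
By Hess's law, ΔH°rxn = (+169.4) + (-198.7) = -29.3 kJ

ΔH°rxn = -29.3 kJ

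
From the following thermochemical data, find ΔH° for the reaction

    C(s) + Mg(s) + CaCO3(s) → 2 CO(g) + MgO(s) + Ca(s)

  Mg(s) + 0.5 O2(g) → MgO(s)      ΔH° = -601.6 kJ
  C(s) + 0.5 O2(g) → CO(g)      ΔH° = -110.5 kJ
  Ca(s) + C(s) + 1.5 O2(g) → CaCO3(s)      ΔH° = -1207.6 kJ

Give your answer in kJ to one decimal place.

equation 1 as written (MgO(s) already on the product side): -601.6 kJ
equation 2 × 2 (×2 to match 2 CO(g) in the target): (2)·(-110.5) = -221.0 kJ
equation 3 reversed (reverse to put CaCO3(s) on the reactant side): +1207.6 kJ
Combining the equations, ΔH° = (-601.6) + (-221.0) + (+1207.6) = 385.0 kJ

ΔH° = 385.0 kJ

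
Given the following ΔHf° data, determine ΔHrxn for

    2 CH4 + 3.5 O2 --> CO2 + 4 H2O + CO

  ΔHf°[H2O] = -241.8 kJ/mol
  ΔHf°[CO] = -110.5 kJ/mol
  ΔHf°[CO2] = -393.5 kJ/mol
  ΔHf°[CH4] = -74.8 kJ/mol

ΔHrxn = -1321.6 kJ/mol

Products: 1·(-393.5) + 4·(-241.8) + 1·(-110.5) = -1471.2
Reactants: 2·(-74.8) + 7/2·(+0.0) = -149.6
ΔHrxn = (-1471.2) − (-149.6) = -1321.6 kJ/mol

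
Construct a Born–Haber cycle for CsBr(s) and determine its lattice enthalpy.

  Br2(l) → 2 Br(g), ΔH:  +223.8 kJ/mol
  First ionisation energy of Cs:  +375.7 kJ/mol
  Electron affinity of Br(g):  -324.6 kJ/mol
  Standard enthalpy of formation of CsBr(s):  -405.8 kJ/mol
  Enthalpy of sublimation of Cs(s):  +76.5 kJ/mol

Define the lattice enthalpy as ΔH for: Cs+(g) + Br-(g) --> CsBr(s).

U = -645.3 kJ/mol

ΔHf° = 1·ΔHsub + 1·(ΣIE) + 1/2·D(Br2) + 1·EA + U
-405.8 = 1·(+76.5) + 1·(+375.7) + 1/2·(+223.8) + 1·(-324.6) + U
U = -405.8 − (+239.5) = -645.3 kJ/mol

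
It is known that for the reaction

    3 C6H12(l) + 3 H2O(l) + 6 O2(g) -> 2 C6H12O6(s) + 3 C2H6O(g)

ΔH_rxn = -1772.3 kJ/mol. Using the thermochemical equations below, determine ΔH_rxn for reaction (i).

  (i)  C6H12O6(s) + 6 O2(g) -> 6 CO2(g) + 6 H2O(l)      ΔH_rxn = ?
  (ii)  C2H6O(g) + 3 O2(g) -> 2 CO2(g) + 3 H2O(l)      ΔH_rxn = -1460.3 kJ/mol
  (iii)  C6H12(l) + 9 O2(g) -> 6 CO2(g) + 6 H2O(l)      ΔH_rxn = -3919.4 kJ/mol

(i) reversed and × 2: contributes −2·x
(ii) reversed and × 3: (-3)·(-1460.3) = +4380.9 kJ/mol
(iii) × 3: (3)·(-3919.4) = -11758.2 kJ/mol
-1772.3 = (+4380.9) + (-11758.2) − 2·x
x = (-1772.3 − (-7377.3)) / (-2) = -2802.5 kJ/mol

ΔH_rxn = -2802.5 kJ/mol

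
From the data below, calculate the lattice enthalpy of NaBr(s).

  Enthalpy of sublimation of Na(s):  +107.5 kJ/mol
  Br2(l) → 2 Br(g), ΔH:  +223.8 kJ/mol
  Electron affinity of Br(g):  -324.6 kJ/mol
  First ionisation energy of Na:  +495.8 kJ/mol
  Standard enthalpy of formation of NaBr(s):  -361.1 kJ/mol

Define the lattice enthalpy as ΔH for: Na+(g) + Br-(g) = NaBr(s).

U = -751.7 kJ/mol

ΔHf° = 1·ΔHsub + 1·(ΣIE) + 1/2·D(Br2) + 1·EA + U
-361.1 = 1·(+107.5) + 1·(+495.8) + 1/2·(+223.8) + 1·(-324.6) + U
U = -361.1 − (+390.6) = -751.7 kJ/mol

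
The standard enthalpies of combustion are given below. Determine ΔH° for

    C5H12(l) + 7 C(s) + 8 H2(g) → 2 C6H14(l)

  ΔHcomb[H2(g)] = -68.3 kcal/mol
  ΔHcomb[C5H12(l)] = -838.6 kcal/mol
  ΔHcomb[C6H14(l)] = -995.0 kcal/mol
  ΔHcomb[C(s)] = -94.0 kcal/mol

ΔH° = -53.0 kcal/mol

Using ΔH = Σ nΔHc°(reactants) − Σ nΔHc°(products):
= [1·(-838.6) + 7·(-94.0) + 8·(-68.3)] − [2·(-995.0)]
= -53.0 kcal/mol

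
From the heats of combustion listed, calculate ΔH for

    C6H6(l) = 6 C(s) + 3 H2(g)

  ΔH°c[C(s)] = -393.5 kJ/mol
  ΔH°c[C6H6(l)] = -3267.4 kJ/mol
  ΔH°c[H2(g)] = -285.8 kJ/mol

With combustion enthalpies, reactants minus products:
= [1·(-3267.4)] − [6·(-393.5) + 3·(-285.8)]
= -49.0 kJ/mol

ΔH = -49.0 kJ/mol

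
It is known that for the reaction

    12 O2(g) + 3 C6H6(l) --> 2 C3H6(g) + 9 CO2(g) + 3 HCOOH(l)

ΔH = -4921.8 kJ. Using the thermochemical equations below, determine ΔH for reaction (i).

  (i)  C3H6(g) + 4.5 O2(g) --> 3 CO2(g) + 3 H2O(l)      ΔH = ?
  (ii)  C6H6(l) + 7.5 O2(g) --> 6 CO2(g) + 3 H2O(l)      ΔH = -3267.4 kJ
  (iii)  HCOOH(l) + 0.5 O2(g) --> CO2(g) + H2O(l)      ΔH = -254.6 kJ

(i) reversed and × 2: contributes −2·x
(ii) × 3: (3)·(-3267.4) = -9802.2 kJ
(iii) reversed and × 3: (-3)·(-254.6) = +763.8 kJ
-4921.8 = (-9802.2) + (+763.8) − 2·x
x = (-4921.8 − (-9038.4)) / (-2) = -2058.3 kJ

ΔH = -2058.3 kJ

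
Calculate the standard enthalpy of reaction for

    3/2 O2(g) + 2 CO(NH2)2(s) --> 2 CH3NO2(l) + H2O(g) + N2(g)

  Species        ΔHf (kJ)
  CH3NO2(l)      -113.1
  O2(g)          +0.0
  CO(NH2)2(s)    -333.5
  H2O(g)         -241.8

Products: 2·(-113.1) + 1·(-241.8) + 1·(+0.0) = -468.0
Reactants: 3/2·(+0.0) + 2·(-333.5) = -667.0
ΔH_rxn = (-468.0) − (-667.0) = 199.0 kJ

ΔH_rxn = 199.0 kJ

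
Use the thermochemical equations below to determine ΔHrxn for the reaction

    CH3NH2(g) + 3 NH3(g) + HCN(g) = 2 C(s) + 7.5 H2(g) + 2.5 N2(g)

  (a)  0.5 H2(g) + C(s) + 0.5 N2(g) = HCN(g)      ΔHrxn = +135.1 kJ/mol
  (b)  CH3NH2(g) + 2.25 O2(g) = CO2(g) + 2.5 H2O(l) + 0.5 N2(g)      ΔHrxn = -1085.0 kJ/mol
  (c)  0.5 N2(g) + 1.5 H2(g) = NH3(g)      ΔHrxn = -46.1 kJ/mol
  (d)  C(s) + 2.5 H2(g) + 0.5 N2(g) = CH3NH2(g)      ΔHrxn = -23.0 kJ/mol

(a) reversed (reverse to put HCN(g) on the reactant side): -135.1 kJ/mol
(b): not needed (H2O(l) appears nowhere else).
(c) reversed and × 3 (reverse to put NH3(g) on the reactant side; scale by 3 for the 3 NH3(g)): (-3)·(-46.1) = +138.3 kJ/mol
(d) reversed: +23.0 kJ/mol
Since enthalpy is a state function, ΔHrxn = (-1)·(+135.1) + (-3)·(-46.1) + (-1)·(-23.0) = 26.2 kJ/mol

ΔHrxn = 26.2 kJ/mol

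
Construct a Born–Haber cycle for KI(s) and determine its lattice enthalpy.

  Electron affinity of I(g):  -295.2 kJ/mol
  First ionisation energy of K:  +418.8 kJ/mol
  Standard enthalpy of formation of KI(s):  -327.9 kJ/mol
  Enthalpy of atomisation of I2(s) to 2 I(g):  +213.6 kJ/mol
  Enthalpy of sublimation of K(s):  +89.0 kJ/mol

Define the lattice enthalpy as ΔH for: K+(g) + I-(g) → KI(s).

ΔHf° = 1·ΔHsub + 1·(ΣIE) + 1/2·D(I2) + 1·EA + U
-327.9 = 1·(+89.0) + 1·(+418.8) + 1/2·(+213.6) + 1·(-295.2) + U
U = -327.9 − (+319.4) = -647.3 kJ/mol

U = -647.3 kJ/mol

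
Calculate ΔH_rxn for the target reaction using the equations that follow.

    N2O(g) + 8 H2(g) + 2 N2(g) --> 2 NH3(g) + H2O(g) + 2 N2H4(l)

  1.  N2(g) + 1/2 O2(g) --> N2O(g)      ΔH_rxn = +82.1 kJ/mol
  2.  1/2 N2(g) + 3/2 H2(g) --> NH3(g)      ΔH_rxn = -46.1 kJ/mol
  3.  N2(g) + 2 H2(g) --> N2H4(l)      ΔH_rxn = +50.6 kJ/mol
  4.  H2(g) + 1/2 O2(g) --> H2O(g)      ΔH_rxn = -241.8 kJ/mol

eq. 1 reversed (N2O(g) must end up as a reactant): -82.1 kJ/mol
eq. 2 × 2 (×2 to match 2 NH3(g) in the target): (2)·(-46.1) = -92.2 kJ/mol
eq. 3 × 2 (×2 to match 2 N2H4(l) in the target): (2)·(+50.6) = +101.2 kJ/mol
eq. 4 as written (H2O(g) already on the product side): -241.8 kJ/mol
Summing the manipulated equations, ΔH_rxn = (-82.1) + (-92.2) + (+101.2) + (-241.8) = -314.9 kJ/mol

ΔH_rxn = -314.9 kJ/mol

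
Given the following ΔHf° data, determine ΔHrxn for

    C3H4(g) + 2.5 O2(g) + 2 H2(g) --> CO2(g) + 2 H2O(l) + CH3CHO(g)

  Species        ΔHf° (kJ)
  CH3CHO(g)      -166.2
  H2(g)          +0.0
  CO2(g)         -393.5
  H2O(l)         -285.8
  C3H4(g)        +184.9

Products: 1·(-393.5) + 2·(-285.8) + 1·(-166.2) = -1131.3
Reactants: 1·(+184.9) + 5/2·(+0.0) + 2·(+0.0) = +184.9
ΔHrxn = (-1131.3) − (+184.9) = -1316.2 kJ

ΔHrxn = -1316.2 kJ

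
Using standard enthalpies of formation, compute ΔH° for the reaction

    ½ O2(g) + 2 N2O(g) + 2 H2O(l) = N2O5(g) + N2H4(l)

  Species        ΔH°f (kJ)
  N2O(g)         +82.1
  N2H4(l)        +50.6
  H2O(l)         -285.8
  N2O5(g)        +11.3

ΔH° = 469.3 kJ

ΔH°rxn = Σ nΔHf°(products) − Σ nΔHf°(reactants).
Products: 1·(+11.3) + 1·(+50.6) = +61.9
Reactants: 1/2·(+0.0) + 2·(+82.1) + 2·(-285.8) = -407.4
ΔH° = (+61.9) − (-407.4) = 469.3 kJ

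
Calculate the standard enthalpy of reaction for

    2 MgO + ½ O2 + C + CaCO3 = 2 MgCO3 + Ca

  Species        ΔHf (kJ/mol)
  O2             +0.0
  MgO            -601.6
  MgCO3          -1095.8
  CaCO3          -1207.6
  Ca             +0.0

ΔH°rxn = Σ nΔHf°(products) − Σ nΔHf°(reactants).
Products: 2·(-1095.8) + 1·(+0.0) = -2191.6
Reactants: 2·(-601.6) + 1/2·(+0.0) + 1·(+0.0) + 1·(-1207.6) = -2410.8
ΔH° = (-2191.6) − (-2410.8) = 219.2 kJ/mol

ΔH° = 219.2 kJ/mol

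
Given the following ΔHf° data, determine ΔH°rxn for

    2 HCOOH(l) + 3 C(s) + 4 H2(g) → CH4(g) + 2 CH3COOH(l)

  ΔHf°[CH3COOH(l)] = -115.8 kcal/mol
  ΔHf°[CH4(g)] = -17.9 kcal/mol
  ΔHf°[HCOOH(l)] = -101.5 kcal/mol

ΔH°rxn = Σ nΔHf°(products) − Σ nΔHf°(reactants).
Products: 1·(-17.9) + 2·(-115.8) = -249.5
Reactants: 2·(-101.5) + 3·(+0.0) + 4·(+0.0) = -203.0
ΔH°rxn = (-249.5) − (-203.0) = -46.5 kcal/mol

ΔH°rxn = -46.5 kcal/mol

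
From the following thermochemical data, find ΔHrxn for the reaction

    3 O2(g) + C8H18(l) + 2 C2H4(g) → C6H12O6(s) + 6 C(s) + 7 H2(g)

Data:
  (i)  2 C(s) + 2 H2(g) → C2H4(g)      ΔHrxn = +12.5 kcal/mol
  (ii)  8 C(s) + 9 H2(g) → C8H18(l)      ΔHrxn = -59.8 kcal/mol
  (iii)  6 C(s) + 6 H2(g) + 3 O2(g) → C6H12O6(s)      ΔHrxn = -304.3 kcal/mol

ΔHrxn = -269.5 kcal/mol

(i) reversed and × 2 (C2H4(g) must end up as a reactant; scale by 2 for the 2 C2H4(g)): (-2)·(+12.5) = -25.0 kcal/mol
(ii) reversed (reverse to put C8H18(l) on the reactant side): +59.8 kcal/mol
(iii) as written (C6H12O6(s) already on the product side): -304.3 kcal/mol
Combining the equations, ΔHrxn = (-2)·(+12.5) + (-1)·(-59.8) + (1)·(-304.3) = -269.5 kcal/mol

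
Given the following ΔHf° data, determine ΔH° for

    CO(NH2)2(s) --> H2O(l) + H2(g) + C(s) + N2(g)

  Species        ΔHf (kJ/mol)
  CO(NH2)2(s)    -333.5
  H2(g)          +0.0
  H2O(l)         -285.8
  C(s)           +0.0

ΔH° = 47.7 kJ/mol

Products: 1·(-285.8) + 1·(+0.0) + 1·(+0.0) + 1·(+0.0) = -285.8
Reactants: 1·(-333.5) = -333.5
ΔH° = (-285.8) − (-333.5) = 47.7 kJ/mol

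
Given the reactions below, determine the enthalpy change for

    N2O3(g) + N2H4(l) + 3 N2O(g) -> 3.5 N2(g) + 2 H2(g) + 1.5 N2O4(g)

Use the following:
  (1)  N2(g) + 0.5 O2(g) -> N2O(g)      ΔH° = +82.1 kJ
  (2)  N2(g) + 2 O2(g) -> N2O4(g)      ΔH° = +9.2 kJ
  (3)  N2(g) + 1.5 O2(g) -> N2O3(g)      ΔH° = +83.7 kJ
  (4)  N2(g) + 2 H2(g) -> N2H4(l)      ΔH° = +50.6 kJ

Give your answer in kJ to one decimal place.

ΔH° = -366.8 kJ

(1) reversed and × 3 (N2O(g) must end up as a reactant; ×3 to match 3 N2O(g) in the target): (-3)·(+82.1) = -246.3 kJ
(2) × 3/2 (scale by 3/2 for the 3/2 N2O4(g)): (3/2)·(+9.2) = +13.8 kJ
(3) reversed (reverse to put N2O3(g) on the reactant side): -83.7 kJ
(4) reversed (N2H4(l) must end up as a reactant): -50.6 kJ
ΔH° = (-3)·(+82.1) + (3/2)·(+9.2) + (-1)·(+83.7) + (-1)·(+50.6) = -366.8 kJ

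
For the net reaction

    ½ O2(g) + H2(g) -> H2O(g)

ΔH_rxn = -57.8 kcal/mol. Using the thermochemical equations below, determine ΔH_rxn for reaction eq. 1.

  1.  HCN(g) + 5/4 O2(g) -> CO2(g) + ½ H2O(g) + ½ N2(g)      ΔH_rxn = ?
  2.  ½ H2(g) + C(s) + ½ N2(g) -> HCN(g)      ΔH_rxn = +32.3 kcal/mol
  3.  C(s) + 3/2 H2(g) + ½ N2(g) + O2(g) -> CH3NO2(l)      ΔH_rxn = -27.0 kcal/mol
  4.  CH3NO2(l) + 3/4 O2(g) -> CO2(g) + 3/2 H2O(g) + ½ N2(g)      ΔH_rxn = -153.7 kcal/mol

eq. 1 reversed: contributes −x
eq. 2 reversed: -32.3 kcal/mol
eq. 3 as written: -27.0 kcal/mol
eq. 4 as written: -153.7 kcal/mol
-57.8 = (-32.3) + (-27.0) + (-153.7) − x
x = (-57.8 − (-213.0)) / (-1) = -155.2 kcal/mol

ΔH_rxn = -155.2 kcal/mol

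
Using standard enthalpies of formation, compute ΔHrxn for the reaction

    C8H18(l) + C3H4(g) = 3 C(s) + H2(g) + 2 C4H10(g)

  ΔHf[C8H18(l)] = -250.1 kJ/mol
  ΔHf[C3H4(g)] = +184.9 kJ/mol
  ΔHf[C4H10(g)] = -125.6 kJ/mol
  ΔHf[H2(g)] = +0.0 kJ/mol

Products: 3·(+0.0) + 1·(+0.0) + 2·(-125.6) = -251.2
Reactants: 1·(-250.1) + 1·(+184.9) = -65.2
ΔHrxn = (-251.2) − (-65.2) = -186.0 kJ/mol

ΔHrxn = -186.0 kJ/mol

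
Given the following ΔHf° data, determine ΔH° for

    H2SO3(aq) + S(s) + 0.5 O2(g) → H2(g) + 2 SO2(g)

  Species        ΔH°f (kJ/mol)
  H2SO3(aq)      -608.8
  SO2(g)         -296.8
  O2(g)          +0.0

ΔH° = 15.2 kJ/mol

Products: 1·(+0.0) + 2·(-296.8) = -593.6
Reactants: 1·(-608.8) + 1·(+0.0) + 1/2·(+0.0) = -608.8
ΔH° = (-593.6) − (-608.8) = 15.2 kJ/mol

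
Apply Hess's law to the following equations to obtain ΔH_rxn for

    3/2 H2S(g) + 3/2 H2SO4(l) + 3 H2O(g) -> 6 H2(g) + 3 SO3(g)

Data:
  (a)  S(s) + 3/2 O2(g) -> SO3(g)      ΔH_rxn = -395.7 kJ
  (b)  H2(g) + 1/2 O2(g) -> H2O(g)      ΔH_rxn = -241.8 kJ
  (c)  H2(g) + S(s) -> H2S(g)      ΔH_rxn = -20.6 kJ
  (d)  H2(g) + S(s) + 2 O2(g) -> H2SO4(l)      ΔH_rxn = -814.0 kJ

ΔH_rxn = 790.2 kJ

(a) × 3 (×3 to match 3 SO3(g) in the target): (3)·(-395.7) = -1187.1 kJ
(b) reversed and × 3 (H2O(g) must end up as a reactant; scale by 3 for the 3 H2O(g)): (-3)·(-241.8) = +725.4 kJ
(c) reversed and × 3/2 (H2S(g) must end up as a reactant; scale by 3/2 for the 3/2 H2S(g)): (-3/2)·(-20.6) = +30.9 kJ
(d) reversed and × 3/2 (reverse to put H2SO4(l) on the reactant side; ×3/2 to match 3/2 H2SO4(l) in the target): (-3/2)·(-814.0) = +1221.0 kJ
By Hess's law, ΔH_rxn = (-1187.1) + (+725.4) + (+30.9) + (+1221.0) = 790.2 kJ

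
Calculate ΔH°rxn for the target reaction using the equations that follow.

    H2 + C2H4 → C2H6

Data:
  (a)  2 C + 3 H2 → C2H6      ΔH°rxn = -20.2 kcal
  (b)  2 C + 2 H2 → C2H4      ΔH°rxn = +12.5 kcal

(a) as written: -20.2 kcal
(b) reversed: -12.5 kcal
Since enthalpy is a state function, ΔH°rxn = (-20.2) + (-12.5) = -32.7 kcal

ΔH°rxn = -32.7 kcal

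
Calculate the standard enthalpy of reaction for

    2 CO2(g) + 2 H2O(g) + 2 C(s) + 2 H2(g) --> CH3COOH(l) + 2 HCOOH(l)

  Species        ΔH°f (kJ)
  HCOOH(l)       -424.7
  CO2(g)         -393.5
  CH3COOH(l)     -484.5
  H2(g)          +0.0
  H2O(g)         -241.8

ΔH°rxn = -63.3 kJ

ΔH°rxn = Σ nΔHf°(products) − Σ nΔHf°(reactants).
Products: 1·(-484.5) + 2·(-424.7) = -1333.9
Reactants: 2·(-393.5) + 2·(-241.8) + 2·(+0.0) + 2·(+0.0) = -1270.6
ΔH°rxn = (-1333.9) − (-1270.6) = -63.3 kJ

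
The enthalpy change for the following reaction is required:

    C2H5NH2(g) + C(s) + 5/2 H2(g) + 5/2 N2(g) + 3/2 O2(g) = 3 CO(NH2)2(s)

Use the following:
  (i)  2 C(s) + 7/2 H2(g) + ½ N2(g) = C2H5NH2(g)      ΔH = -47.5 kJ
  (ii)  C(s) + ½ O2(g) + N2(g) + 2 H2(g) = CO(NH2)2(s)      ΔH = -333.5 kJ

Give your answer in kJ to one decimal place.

ΔH = -953.0 kJ

(i) reversed (C2H5NH2(g) must end up as a reactant): +47.5 kJ
(ii) × 3 (×3 to match 3 CO(NH2)2(s) in the target): (3)·(-333.5) = -1000.5 kJ
ΔH = (+47.5) + (-1000.5) = -953.0 kJ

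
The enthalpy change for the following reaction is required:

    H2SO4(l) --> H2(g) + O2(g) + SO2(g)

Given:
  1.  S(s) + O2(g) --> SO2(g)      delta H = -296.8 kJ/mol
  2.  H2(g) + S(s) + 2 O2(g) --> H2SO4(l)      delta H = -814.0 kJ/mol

delta H = 517.2 kJ/mol

eq. 1 as written (SO2(g) already on the product side): -296.8 kJ/mol
eq. 2 reversed (reverse to put H2SO4(l) on the reactant side): +814.0 kJ/mol
By Hess's law, delta H = (-296.8) + (+814.0) = 517.2 kJ/mol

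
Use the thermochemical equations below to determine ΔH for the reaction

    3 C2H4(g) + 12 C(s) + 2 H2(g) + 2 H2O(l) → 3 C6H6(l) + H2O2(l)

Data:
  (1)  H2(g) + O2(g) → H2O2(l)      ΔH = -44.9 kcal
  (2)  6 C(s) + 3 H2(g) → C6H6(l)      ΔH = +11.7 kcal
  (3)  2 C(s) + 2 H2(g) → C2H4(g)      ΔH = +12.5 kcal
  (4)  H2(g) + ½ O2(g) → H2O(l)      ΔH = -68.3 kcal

ΔH = 89.3 kcal

(1) as written (H2O2(l) already on the product side): -44.9 kcal
(2) × 3 (×3 to match 3 C6H6(l) in the target): (3)·(+11.7) = +35.1 kcal
(3) reversed and × 3 (C2H4(g) must end up as a reactant; scale by 3 for the 3 C2H4(g)): (-3)·(+12.5) = -37.5 kcal
(4) reversed and × 2 (reverse to put H2O(l) on the reactant side; ×2 to match 2 H2O(l) in the target): (-2)·(-68.3) = +136.6 kcal
Combining the equations, ΔH = (-44.9) + (+35.1) + (-37.5) + (+136.6) = 89.3 kcal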